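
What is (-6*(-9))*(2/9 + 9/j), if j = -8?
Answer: -195/4 ≈ -48.750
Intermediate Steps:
(-6*(-9))*(2/9 + 9/j) = (-6*(-9))*(2/9 + 9/(-8)) = 54*(2*(⅑) + 9*(-⅛)) = 54*(2/9 - 9/8) = 54*(-65/72) = -195/4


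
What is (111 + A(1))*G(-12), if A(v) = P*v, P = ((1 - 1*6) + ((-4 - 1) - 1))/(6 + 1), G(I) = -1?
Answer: -766/7 ≈ -109.43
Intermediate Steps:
P = -11/7 (P = ((1 - 6) + (-5 - 1))/7 = (-5 - 6)*(1/7) = -11*1/7 = -11/7 ≈ -1.5714)
A(v) = -11*v/7
(111 + A(1))*G(-12) = (111 - 11/7*1)*(-1) = (111 - 11/7)*(-1) = (766/7)*(-1) = -766/7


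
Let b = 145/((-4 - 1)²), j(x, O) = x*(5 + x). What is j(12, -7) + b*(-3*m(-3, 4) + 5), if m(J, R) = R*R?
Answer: -227/5 ≈ -45.400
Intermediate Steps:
m(J, R) = R²
b = 29/5 (b = 145/((-5)²) = 145/25 = 145*(1/25) = 29/5 ≈ 5.8000)
j(12, -7) + b*(-3*m(-3, 4) + 5) = 12*(5 + 12) + 29*(-3*4² + 5)/5 = 12*17 + 29*(-3*16 + 5)/5 = 204 + 29*(-48 + 5)/5 = 204 + (29/5)*(-43) = 204 - 1247/5 = -227/5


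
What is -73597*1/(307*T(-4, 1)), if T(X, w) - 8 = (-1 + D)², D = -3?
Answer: -73597/7368 ≈ -9.9887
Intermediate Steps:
T(X, w) = 24 (T(X, w) = 8 + (-1 - 3)² = 8 + (-4)² = 8 + 16 = 24)
-73597*1/(307*T(-4, 1)) = -73597/(24*307) = -73597/7368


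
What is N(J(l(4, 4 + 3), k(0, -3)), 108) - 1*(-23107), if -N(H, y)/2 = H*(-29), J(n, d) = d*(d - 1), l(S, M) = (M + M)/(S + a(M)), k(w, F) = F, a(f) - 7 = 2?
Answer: 23803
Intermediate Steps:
a(f) = 9 (a(f) = 7 + 2 = 9)
l(S, M) = 2*M/(9 + S) (l(S, M) = (M + M)/(S + 9) = (2*M)/(9 + S) = 2*M/(9 + S))
J(n, d) = d*(-1 + d)
N(H, y) = 58*H (N(H, y) = -2*H*(-29) = -(-58)*H = 58*H)
N(J(l(4, 4 + 3), k(0, -3)), 108) - 1*(-23107) = 58*(-3*(-1 - 3)) - 1*(-23107) = 58*(-3*(-4)) + 23107 = 58*12 + 23107 = 696 + 23107 = 23803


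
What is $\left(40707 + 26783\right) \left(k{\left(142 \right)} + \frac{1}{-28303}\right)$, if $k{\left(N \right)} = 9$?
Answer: $\frac{17191457740}{28303} \approx 6.0741 \cdot 10^{5}$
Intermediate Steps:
$\left(40707 + 26783\right) \left(k{\left(142 \right)} + \frac{1}{-28303}\right) = \left(40707 + 26783\right) \left(9 + \frac{1}{-28303}\right) = 67490 \left(9 - \frac{1}{28303}\right) = 67490 \cdot \frac{254726}{28303} = \frac{17191457740}{28303}$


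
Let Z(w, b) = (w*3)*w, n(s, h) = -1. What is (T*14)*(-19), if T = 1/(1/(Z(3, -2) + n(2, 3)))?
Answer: -6916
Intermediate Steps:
Z(w, b) = 3*w**2 (Z(w, b) = (3*w)*w = 3*w**2)
T = 26 (T = 1/(1/(3*3**2 - 1)) = 1/(1/(3*9 - 1)) = 1/(1/(27 - 1)) = 1/(1/26) = 26)
(T*14)*(-19) = (26*14)*(-19) = 364*(-19) = -6916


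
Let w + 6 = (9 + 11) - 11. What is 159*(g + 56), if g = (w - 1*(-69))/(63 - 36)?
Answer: 9328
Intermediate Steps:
w = 3 (w = -6 + ((9 + 11) - 11) = -6 + (20 - 11) = -6 + 9 = 3)
g = 8/3 (g = (3 - 1*(-69))/(63 - 36) = (3 + 69)/27 = 72*(1/27) = 8/3 ≈ 2.6667)
159*(g + 56) = 159*(8/3 + 56) = 159*(176/3) = 9328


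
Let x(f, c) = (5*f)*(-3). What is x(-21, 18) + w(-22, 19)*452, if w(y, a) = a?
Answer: 8903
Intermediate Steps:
x(f, c) = -15*f
x(-21, 18) + w(-22, 19)*452 = -15*(-21) + 19*452 = 315 + 8588 = 8903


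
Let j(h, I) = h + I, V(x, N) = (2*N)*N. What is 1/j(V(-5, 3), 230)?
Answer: 1/248 ≈ 0.0040323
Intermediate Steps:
V(x, N) = 2*N²
j(h, I) = I + h
1/j(V(-5, 3), 230) = 1/(230 + 2*3²) = 1/(230 + 2*9) = 1/(230 + 18) = 1/248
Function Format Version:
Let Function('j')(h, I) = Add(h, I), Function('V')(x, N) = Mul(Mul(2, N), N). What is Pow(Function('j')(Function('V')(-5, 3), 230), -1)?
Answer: Rational(1, 248) ≈ 0.0040323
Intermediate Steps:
Function('V')(x, N) = Mul(2, Pow(N, 2))
Function('j')(h, I) = Add(I, h)
Pow(Function('j')(Function('V')(-5, 3), 230), -1) = Pow(Add(230, Mul(2, Pow(3, 2))), -1) = Pow(Add(230, Mul(2, 9)), -1) = Pow(Add(230, 18), -1) = Pow(248, -1) = Rational(1, 248)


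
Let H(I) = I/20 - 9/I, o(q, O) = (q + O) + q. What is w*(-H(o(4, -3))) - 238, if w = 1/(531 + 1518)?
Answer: -9753209/40980 ≈ -238.00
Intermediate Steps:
o(q, O) = O + 2*q (o(q, O) = (O + q) + q = O + 2*q)
w = 1/2049 ≈ 0.00048804
H(I) = -9/I + I/20 (H(I) = I*(1/20) - 9/I = I/20 - 9/I = -9/I + I/20)
w*(-H(o(4, -3))) - 238 = (-(-9/(-3 + 2*4) + (-3 + 2*4)/20))/2049 - 238 = (-(-9/(-3 + 8) + (-3 + 8)/20))/2049 - 238 = (-(-9/5 + (1/20)*5))/2049 - 238 = (-(-9*1/5 + 1/4))/2049 - 238 = (-(-9/5 + 1/4))/2049 - 238 = (-1*(-31/20))/2049 - 238 = (1/2049)*(31/20) - 238 = 31/40980 - 238 = -9753209/40980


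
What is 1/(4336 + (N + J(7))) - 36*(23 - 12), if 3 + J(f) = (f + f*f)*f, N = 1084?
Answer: -2300363/5809 ≈ -396.00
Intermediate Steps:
J(f) = -3 + f*(f + f**2) (J(f) = -3 + (f + f*f)*f = -3 + (f + f**2)*f = -3 + f*(f + f**2))
1/(4336 + (N + J(7))) - 36*(23 - 12) = 1/(4336 + (1084 + (-3 + 7**2 + 7**3))) - 36*(23 - 12) = 1/(4336 + (1084 + (-3 + 49 + 343))) - 36*11 = 1/(4336 + (1084 + 389)) - 1*396 = 1/(4336 + 1473) - 396 = 1/5809 - 396 = -2300363/5809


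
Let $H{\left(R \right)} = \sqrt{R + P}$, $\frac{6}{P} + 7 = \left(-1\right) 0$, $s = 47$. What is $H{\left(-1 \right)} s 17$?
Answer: $\frac{799 i \sqrt{91}}{7} \approx 1088.9 i$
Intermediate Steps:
$P = - \frac{6}{7}$ ($P = \frac{6}{-7 - 0} = \frac{6}{-7 + 0} = \frac{6}{-7} = 6 \left(- \frac{1}{7}\right) = - \frac{6}{7} \approx -0.85714$)
$H{\left(R \right)} = \sqrt{- \frac{6}{7} + R}$ ($H{\left(R \right)} = \sqrt{R - \frac{6}{7}} = \sqrt{- \frac{6}{7} + R}$)
$H{\left(-1 \right)} s 17 = \frac{\sqrt{-42 + 49 \left(-1\right)}}{7} \cdot 47 \cdot 17 = \frac{\sqrt{-42 - 49}}{7} \cdot 47 \cdot 17 = \frac{\sqrt{-91}}{7} \cdot 47 \cdot 17 = \frac{i \sqrt{91}}{7} \cdot 47 \cdot 17 = \frac{47 i \sqrt{91}}{7} \cdot 17 = \frac{799 i \sqrt{91}}{7}$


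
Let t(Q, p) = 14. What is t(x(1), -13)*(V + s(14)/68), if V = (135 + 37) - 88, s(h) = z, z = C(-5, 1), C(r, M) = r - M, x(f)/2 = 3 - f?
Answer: 19971/17 ≈ 1174.8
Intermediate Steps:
x(f) = 6 - 2*f (x(f) = 2*(3 - f) = 6 - 2*f)
z = -6 (z = -5 - 1*1 = -5 - 1 = -6)
s(h) = -6
V = 84 (V = 172 - 88 = 84)
t(x(1), -13)*(V + s(14)/68) = 14*(84 - 6/68) = 14*(84 - 6*1/68) = 14*(84 - 3/34) = 14*(2853/34) = 19971/17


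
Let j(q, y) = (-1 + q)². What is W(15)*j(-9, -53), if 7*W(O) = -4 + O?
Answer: 1100/7 ≈ 157.14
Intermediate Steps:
W(O) = -4/7 + O/7 (W(O) = (-4 + O)/7 = -4/7 + O/7)
W(15)*j(-9, -53) = (-4/7 + (⅐)*15)*(-1 - 9)² = (-4/7 + 15/7)*(-10)² = (11/7)*100 = 1100/7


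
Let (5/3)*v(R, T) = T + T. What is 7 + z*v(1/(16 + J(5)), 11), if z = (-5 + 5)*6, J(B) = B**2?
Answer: 7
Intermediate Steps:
z = 0 (z = 0*6 = 0)
v(R, T) = 6*T/5 (v(R, T) = 3*(T + T)/5 = 3*(2*T)/5 = 6*T/5)
7 + z*v(1/(16 + J(5)), 11) = 7 + 0*((6/5)*11) = 7 + 0*(66/5) = 7 + 0 = 7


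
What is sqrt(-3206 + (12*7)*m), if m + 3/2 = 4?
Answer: 2*I*sqrt(749) ≈ 54.736*I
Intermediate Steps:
m = 5/2 (m = -3/2 + 4 = 5/2 ≈ 2.5000)
sqrt(-3206 + (12*7)*m) = sqrt(-3206 + (12*7)*(5/2)) = sqrt(-3206 + 84*(5/2)) = sqrt(-3206 + 210) = sqrt(-2996) = 2*I*sqrt(749)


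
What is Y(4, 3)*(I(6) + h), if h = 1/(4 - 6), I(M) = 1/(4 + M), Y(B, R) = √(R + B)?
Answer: -2*√7/5 ≈ -1.0583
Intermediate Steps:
Y(B, R) = √(B + R)
h = -½ (h = 1/(-2) = -½ ≈ -0.50000)
Y(4, 3)*(I(6) + h) = √(4 + 3)*(1/(4 + 6) - ½) = √7*(1/10 - ½) = √7*(⅒ - ½) = √7*(-⅖) = -2*√7/5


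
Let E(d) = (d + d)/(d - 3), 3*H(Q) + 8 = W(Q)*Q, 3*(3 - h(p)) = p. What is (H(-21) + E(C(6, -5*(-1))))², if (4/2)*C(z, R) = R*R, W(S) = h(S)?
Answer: 15936064/3249 ≈ 4904.9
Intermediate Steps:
h(p) = 3 - p/3
W(S) = 3 - S/3
C(z, R) = R²/2 (C(z, R) = (R*R)/2 = R²/2)
H(Q) = -8/3 + Q*(3 - Q/3)/3 (H(Q) = -8/3 + ((3 - Q/3)*Q)/3 = -8/3 + (Q*(3 - Q/3))/3 = -8/3 + Q*(3 - Q/3)/3)
E(d) = 2*d/(-3 + d) (E(d) = (2*d)/(-3 + d) = 2*d/(-3 + d))
(H(-21) + E(C(6, -5*(-1))))² = ((-8/3 - ⅑*(-21)*(-9 - 21)) + 2*((-5*(-1))²/2)/(-3 + (-5*(-1))²/2))² = ((-8/3 - ⅑*(-21)*(-30)) + 2*((½)*5²)/(-3 + (½)*5²))² = ((-8/3 - 70) + 2*((½)*25)/(-3 + (½)*25))² = (-218/3 + 2*(25/2)/(-3 + 25/2))² = (-218/3 + 2*(25/2)/(19/2))² = (-218/3 + 2*(25/2)*(2/19))² = (-218/3 + 50/19)² = (-3992/57)² = 15936064/3249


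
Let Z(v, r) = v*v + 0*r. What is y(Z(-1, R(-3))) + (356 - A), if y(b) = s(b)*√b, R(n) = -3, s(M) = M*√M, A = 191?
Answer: 166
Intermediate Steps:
s(M) = M^(3/2)
Z(v, r) = v² (Z(v, r) = v² + 0 = v²)
y(b) = b² (y(b) = b^(3/2)*√b = b²)
y(Z(-1, R(-3))) + (356 - A) = ((-1)²)² + (356 - 1*191) = 1² + (356 - 191) = 1 + 165 = 166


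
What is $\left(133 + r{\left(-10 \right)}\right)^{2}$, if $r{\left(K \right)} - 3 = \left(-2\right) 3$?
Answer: $16900$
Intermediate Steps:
$r{\left(K \right)} = -3$ ($r{\left(K \right)} = 3 - 6 = -3$)
$\left(133 + r{\left(-10 \right)}\right)^{2} = \left(133 - 3\right)^{2} = 130^{2} = 16900$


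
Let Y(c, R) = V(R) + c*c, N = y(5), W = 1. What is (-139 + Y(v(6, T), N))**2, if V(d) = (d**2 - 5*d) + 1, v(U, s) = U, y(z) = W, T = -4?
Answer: 11236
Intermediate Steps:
y(z) = 1
N = 1
V(d) = 1 + d**2 - 5*d
Y(c, R) = 1 + R**2 + c**2 - 5*R (Y(c, R) = (1 + R**2 - 5*R) + c*c = (1 + R**2 - 5*R) + c**2 = 1 + R**2 + c**2 - 5*R)
(-139 + Y(v(6, T), N))**2 = (-139 + (1 + 1**2 + 6**2 - 5*1))**2 = (-139 + (1 + 1 + 36 - 5))**2 = (-139 + 33)**2 = (-106)**2 = 11236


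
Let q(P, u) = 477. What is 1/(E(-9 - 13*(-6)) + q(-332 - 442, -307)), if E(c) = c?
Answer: 1/546 ≈ 0.0018315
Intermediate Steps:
1/(E(-9 - 13*(-6)) + q(-332 - 442, -307)) = 1/((-9 - 13*(-6)) + 477) = 1/((-9 + 78) + 477) = 1/(69 + 477) = 1/546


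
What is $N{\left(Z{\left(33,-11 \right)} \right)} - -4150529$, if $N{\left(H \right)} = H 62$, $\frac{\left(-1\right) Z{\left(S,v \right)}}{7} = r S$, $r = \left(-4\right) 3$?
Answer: $4322393$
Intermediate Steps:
$r = -12$
$Z{\left(S,v \right)} = 84 S$ ($Z{\left(S,v \right)} = - 7 \left(- 12 S\right) = 84 S$)
$N{\left(H \right)} = 62 H$
$N{\left(Z{\left(33,-11 \right)} \right)} - -4150529 = 62 \cdot 84 \cdot 33 - -4150529 = 62 \cdot 2772 + 4150529 = 171864 + 4150529 = 4322393$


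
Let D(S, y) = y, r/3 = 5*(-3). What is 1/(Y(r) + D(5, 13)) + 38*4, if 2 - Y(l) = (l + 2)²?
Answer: 278767/1834 ≈ 152.00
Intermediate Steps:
r = -45 (r = 3*(5*(-3)) = 3*(-15) = -45)
Y(l) = 2 - (2 + l)² (Y(l) = 2 - (l + 2)² = 2 - (2 + l)²)
1/(Y(r) + D(5, 13)) + 38*4 = 1/((2 - (2 - 45)²) + 13) + 38*4 = 1/((2 - 1*(-43)²) + 13) + 152 = 1/((2 - 1*1849) + 13) + 152 = 1/((2 - 1849) + 13) + 152 = 1/(-1847 + 13) + 152 = 1/(-1834) + 152 = -1/1834 + 152 = 278767/1834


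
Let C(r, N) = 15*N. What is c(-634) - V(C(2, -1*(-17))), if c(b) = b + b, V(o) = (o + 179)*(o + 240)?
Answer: -216098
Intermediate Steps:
V(o) = (179 + o)*(240 + o)
c(b) = 2*b
c(-634) - V(C(2, -1*(-17))) = 2*(-634) - (42960 + (15*(-1*(-17)))² + 419*(15*(-1*(-17)))) = -1268 - (42960 + (15*17)² + 419*(15*17)) = -1268 - (42960 + 255² + 419*255) = -1268 - (42960 + 65025 + 106845) = -1268 - 1*214830 = -1268 - 214830 = -216098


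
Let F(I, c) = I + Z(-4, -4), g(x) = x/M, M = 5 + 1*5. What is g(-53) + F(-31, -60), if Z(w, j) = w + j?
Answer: -443/10 ≈ -44.300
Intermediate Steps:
Z(w, j) = j + w
M = 10 (M = 5 + 5 = 10)
g(x) = x/10
F(I, c) = -8 + I (F(I, c) = I + (-4 - 4) = I - 8 = -8 + I)
g(-53) + F(-31, -60) = (⅒)*(-53) + (-8 - 31) = -53/10 - 39 = -443/10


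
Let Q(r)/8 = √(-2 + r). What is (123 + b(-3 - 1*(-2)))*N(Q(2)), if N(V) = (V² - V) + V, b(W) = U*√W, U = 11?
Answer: 0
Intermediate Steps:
Q(r) = 8*√(-2 + r)
b(W) = 11*√W
N(V) = V²
(123 + b(-3 - 1*(-2)))*N(Q(2)) = (123 + 11*√(-3 - 1*(-2)))*(8*√(-2 + 2))² = (123 + 11*√(-3 + 2))*(8*√0)² = (123 + 11*√(-1))*(8*0)² = (123 + 11*I)*0² = (123 + 11*I)*0 = 0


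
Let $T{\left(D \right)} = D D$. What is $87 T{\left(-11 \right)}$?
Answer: $10527$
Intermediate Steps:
$T{\left(D \right)} = D^{2}$
$87 T{\left(-11 \right)} = 87 \left(-11\right)^{2} = 87 \cdot 121 = 10527$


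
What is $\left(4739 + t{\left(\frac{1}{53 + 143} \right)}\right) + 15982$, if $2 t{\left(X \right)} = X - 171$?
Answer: $\frac{8089117}{392} \approx 20636.0$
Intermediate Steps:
$t{\left(X \right)} = - \frac{171}{2} + \frac{X}{2}$ ($t{\left(X \right)} = \frac{X - 171}{2} = \frac{-171 + X}{2} = - \frac{171}{2} + \frac{X}{2}$)
$\left(4739 + t{\left(\frac{1}{53 + 143} \right)}\right) + 15982 = \left(4739 - \left(\frac{171}{2} - \frac{1}{2 \left(53 + 143\right)}\right)\right) + 15982 = \left(4739 - \left(\frac{171}{2} - \frac{1}{2 \cdot 196}\right)\right) + 15982 = \left(4739 + \left(- \frac{171}{2} + \frac{1}{2} \cdot \frac{1}{196}\right)\right) + 15982 = \left(4739 + \left(- \frac{171}{2} + \frac{1}{392}\right)\right) + 15982 = \left(4739 - \frac{33515}{392}\right) + 15982 = \frac{1824173}{392} + 15982 = \frac{8089117}{392}$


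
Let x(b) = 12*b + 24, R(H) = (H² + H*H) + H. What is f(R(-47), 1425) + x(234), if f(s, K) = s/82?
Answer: 236595/82 ≈ 2885.3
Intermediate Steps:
R(H) = H + 2*H² (R(H) = (H² + H²) + H = 2*H² + H = H + 2*H²)
x(b) = 24 + 12*b
f(s, K) = s/82 (f(s, K) = s*(1/82) = s/82)
f(R(-47), 1425) + x(234) = (-47*(1 + 2*(-47)))/82 + (24 + 12*234) = (-47*(1 - 94))/82 + (24 + 2808) = (-47*(-93))/82 + 2832 = (1/82)*4371 + 2832 = 4371/82 + 2832 = 236595/82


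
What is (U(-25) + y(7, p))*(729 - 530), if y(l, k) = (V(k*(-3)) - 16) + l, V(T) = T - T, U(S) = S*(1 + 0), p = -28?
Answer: -6766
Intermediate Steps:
U(S) = S (U(S) = S*1 = S)
V(T) = 0
y(l, k) = -16 + l (y(l, k) = (0 - 16) + l = -16 + l)
(U(-25) + y(7, p))*(729 - 530) = (-25 + (-16 + 7))*(729 - 530) = (-25 - 9)*199 = -34*199 = -6766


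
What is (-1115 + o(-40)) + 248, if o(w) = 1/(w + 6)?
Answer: -29479/34 ≈ -867.03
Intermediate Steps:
o(w) = 1/(6 + w)
(-1115 + o(-40)) + 248 = (-1115 + 1/(6 - 40)) + 248 = (-1115 + 1/(-34)) + 248 = (-1115 - 1/34) + 248 = -37911/34 + 248 = -29479/34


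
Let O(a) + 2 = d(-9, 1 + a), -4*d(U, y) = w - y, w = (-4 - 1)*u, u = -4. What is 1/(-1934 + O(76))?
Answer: -4/7687 ≈ -0.00052036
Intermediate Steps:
w = 20 (w = (-4 - 1)*(-4) = -5*(-4) = 20)
d(U, y) = -5 + y/4 (d(U, y) = -(20 - y)/4 = -5 + y/4)
O(a) = -27/4 + a/4 (O(a) = -2 + (-5 + (1 + a)/4) = -2 + (-5 + (1/4 + a/4)) = -2 + (-19/4 + a/4) = -27/4 + a/4)
1/(-1934 + O(76)) = 1/(-1934 + (-27/4 + (1/4)*76)) = 1/(-1934 + (-27/4 + 19)) = 1/(-1934 + 49/4) = 1/(-7687/4) = -4/7687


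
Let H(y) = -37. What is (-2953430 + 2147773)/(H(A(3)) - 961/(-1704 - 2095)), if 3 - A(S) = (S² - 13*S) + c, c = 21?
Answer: 3060690943/139602 ≈ 21924.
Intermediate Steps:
A(S) = -18 - S² + 13*S (A(S) = 3 - ((S² - 13*S) + 21) = 3 - (21 + S² - 13*S) = 3 + (-21 - S² + 13*S) = -18 - S² + 13*S)
(-2953430 + 2147773)/(H(A(3)) - 961/(-1704 - 2095)) = (-2953430 + 2147773)/(-37 - 961/(-1704 - 2095)) = -805657/(-37 - 961/(-3799)) = -805657/(-37 - 1/3799*(-961)) = -805657/(-37 + 961/3799) = -805657/(-139602/3799) = -805657*(-3799/139602) = 3060690943/139602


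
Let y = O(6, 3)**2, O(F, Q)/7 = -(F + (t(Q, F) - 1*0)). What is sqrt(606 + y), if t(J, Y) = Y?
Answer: sqrt(7662) ≈ 87.533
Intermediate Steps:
O(F, Q) = -14*F (O(F, Q) = 7*(-(F + (F - 1*0))) = 7*(-(F + (F + 0))) = 7*(-(F + F)) = 7*(-2*F) = -14*F)
y = 7056 (y = (-14*6)**2 = (-84)**2 = 7056)
sqrt(606 + y) = sqrt(606 + 7056) = sqrt(7662)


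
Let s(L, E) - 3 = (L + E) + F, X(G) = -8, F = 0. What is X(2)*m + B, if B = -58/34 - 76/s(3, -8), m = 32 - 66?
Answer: 5241/17 ≈ 308.29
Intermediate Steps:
s(L, E) = 3 + E + L (s(L, E) = 3 + ((L + E) + 0) = 3 + ((E + L) + 0) = 3 + (E + L) = 3 + E + L)
m = -34
B = 617/17 (B = -58/34 - 76/(3 - 8 + 3) = -58*1/34 - 76/(-2) = -29/17 - 76*(-1/2) = -29/17 + 38 = 617/17 ≈ 36.294)
X(2)*m + B = -8*(-34) + 617/17 = 272 + 617/17 = 5241/17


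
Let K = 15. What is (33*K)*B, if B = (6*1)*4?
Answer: 11880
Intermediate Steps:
B = 24 (B = 6*4 = 24)
(33*K)*B = (33*15)*24 = 495*24 = 11880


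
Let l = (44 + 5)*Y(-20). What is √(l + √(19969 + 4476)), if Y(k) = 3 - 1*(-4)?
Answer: √(343 + √24445) ≈ 22.346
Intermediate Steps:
Y(k) = 7 (Y(k) = 3 + 4 = 7)
l = 343 (l = (44 + 5)*7 = 49*7 = 343)
√(l + √(19969 + 4476)) = √(343 + √(19969 + 4476)) = √(343 + √24445)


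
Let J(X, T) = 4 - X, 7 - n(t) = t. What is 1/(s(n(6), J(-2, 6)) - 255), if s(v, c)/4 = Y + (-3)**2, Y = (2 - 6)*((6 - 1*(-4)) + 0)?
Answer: -1/379 ≈ -0.0026385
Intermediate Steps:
n(t) = 7 - t
Y = -40 (Y = -4*((6 + 4) + 0) = -4*(10 + 0) = -4*10 = -40)
s(v, c) = -124 (s(v, c) = 4*(-40 + (-3)**2) = 4*(-40 + 9) = 4*(-31) = -124)
1/(s(n(6), J(-2, 6)) - 255) = 1/(-124 - 255) = 1/(-379) = -1/379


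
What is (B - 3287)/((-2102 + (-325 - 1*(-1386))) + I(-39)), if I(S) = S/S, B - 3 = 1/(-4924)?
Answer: 16170417/5120960 ≈ 3.1577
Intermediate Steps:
B = 14771/4924 (B = 3 + 1/(-4924) = 3 - 1/4924 = 14771/4924 ≈ 2.9998)
I(S) = 1
(B - 3287)/((-2102 + (-325 - 1*(-1386))) + I(-39)) = (14771/4924 - 3287)/((-2102 + (-325 - 1*(-1386))) + 1) = -16170417/(4924*((-2102 + (-325 + 1386)) + 1)) = -16170417/(4924*((-2102 + 1061) + 1)) = -16170417/(4924*(-1041 + 1)) = -16170417/4924/(-1040) = -16170417/4924*(-1/1040) = 16170417/5120960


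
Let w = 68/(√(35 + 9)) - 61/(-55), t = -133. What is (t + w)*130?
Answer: -188604/11 + 4420*√11/11 ≈ -15813.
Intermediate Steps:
w = 61/55 + 34*√11/11 (w = 68/(√44) - 61*(-1/55) = 68/((2*√11)) + 61/55 = 68*(√11/22) + 61/55 = 34*√11/11 + 61/55 = 61/55 + 34*√11/11 ≈ 11.360)
(t + w)*130 = (-133 + (61/55 + 34*√11/11))*130 = (-7254/55 + 34*√11/11)*130 = -188604/11 + 4420*√11/11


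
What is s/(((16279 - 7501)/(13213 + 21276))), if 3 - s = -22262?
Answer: 109699655/1254 ≈ 87480.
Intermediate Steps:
s = 22265 (s = 3 - 1*(-22262) = 3 + 22262 = 22265)
s/(((16279 - 7501)/(13213 + 21276))) = 22265/(((16279 - 7501)/(13213 + 21276))) = 22265/((8778/34489)) = 22265/((8778*(1/34489))) = 22265/(1254/4927) = 22265*(4927/1254) = 109699655/1254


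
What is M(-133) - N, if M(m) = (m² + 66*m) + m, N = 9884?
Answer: -1106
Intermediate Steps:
M(m) = m² + 67*m
M(-133) - N = -133*(67 - 133) - 1*9884 = -133*(-66) - 9884 = 8778 - 9884 = -1106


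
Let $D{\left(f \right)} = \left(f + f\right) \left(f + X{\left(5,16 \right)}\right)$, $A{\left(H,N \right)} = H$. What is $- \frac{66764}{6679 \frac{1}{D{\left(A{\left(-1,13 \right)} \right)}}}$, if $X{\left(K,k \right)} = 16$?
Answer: $\frac{2002920}{6679} \approx 299.88$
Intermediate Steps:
$D{\left(f \right)} = 2 f \left(16 + f\right)$ ($D{\left(f \right)} = \left(f + f\right) \left(f + 16\right) = 2 f \left(16 + f\right)$)
$- \frac{66764}{6679 \frac{1}{D{\left(A{\left(-1,13 \right)} \right)}}} = - \frac{66764}{6679 \frac{1}{2 \left(-1\right) \left(16 - 1\right)}} = - \frac{66764}{6679 \frac{1}{2 \left(-1\right) 15}} = - \frac{66764}{6679 \frac{1}{-30}} = - \frac{66764}{6679 \left(- \frac{1}{30}\right)} = - \frac{66764}{- \frac{6679}{30}} = \left(-66764\right) \left(- \frac{30}{6679}\right) = \frac{2002920}{6679}$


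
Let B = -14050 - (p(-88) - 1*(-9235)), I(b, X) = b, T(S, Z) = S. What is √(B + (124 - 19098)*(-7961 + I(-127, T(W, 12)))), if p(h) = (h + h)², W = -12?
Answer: √153407451 ≈ 12386.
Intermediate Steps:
p(h) = 4*h² (p(h) = (2*h)² = 4*h²)
B = -54261 (B = -14050 - (4*(-88)² - 1*(-9235)) = -14050 - (4*7744 + 9235) = -14050 - (30976 + 9235) = -14050 - 1*40211 = -14050 - 40211 = -54261)
√(B + (124 - 19098)*(-7961 + I(-127, T(W, 12)))) = √(-54261 + (124 - 19098)*(-7961 - 127)) = √(-54261 - 18974*(-8088)) = √(-54261 + 153461712) = √153407451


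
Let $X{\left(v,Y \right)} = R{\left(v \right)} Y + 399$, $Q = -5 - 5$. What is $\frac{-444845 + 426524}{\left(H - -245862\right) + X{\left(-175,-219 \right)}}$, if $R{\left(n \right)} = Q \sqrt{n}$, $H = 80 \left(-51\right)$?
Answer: $- \frac{492999789}{6610106029} + \frac{22290550 i \sqrt{7}}{6610106029} \approx -0.074583 + 0.008922 i$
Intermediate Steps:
$Q = -10$ ($Q = -5 - 5 = -10$)
$H = -4080$
$R{\left(n \right)} = - 10 \sqrt{n}$
$X{\left(v,Y \right)} = 399 - 10 Y \sqrt{v}$ ($X{\left(v,Y \right)} = - 10 \sqrt{v} Y + 399 = - 10 Y \sqrt{v} + 399 = 399 - 10 Y \sqrt{v}$)
$\frac{-444845 + 426524}{\left(H - -245862\right) + X{\left(-175,-219 \right)}} = \frac{-444845 + 426524}{\left(-4080 - -245862\right) + \left(399 - - 2190 \sqrt{-175}\right)} = - \frac{18321}{\left(-4080 + 245862\right) + \left(399 - - 2190 \cdot 5 i \sqrt{7}\right)} = - \frac{18321}{241782 + \left(399 + 10950 i \sqrt{7}\right)} = - \frac{18321}{242181 + 10950 i \sqrt{7}}$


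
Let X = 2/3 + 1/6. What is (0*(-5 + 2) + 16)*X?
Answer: 40/3 ≈ 13.333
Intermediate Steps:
X = ⅚ (X = 2*(⅓) + 1*(⅙) = ⅔ + ⅙ = ⅚ ≈ 0.83333)
(0*(-5 + 2) + 16)*X = (0*(-5 + 2) + 16)*(⅚) = (0*(-3) + 16)*(⅚) = (0 + 16)*(⅚) = 16*(⅚) = 40/3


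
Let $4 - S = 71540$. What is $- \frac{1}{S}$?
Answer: $\frac{1}{71536} \approx 1.3979 \cdot 10^{-5}$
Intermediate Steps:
$S = -71536$ ($S = 4 - 71540 = -71536$)
$- \frac{1}{S} = - \frac{1}{-71536} = \left(-1\right) \left(- \frac{1}{71536}\right) = \frac{1}{71536}$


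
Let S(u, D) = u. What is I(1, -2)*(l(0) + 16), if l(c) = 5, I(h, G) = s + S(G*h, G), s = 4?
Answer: 42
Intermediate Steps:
I(h, G) = 4 + G*h
I(1, -2)*(l(0) + 16) = (4 - 2*1)*(5 + 16) = (4 - 2)*21 = 2*21 = 42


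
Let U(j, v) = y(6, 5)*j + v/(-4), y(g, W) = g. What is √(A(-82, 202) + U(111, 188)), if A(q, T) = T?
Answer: √821 ≈ 28.653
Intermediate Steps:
U(j, v) = 6*j - v/4 (U(j, v) = 6*j + v/(-4) = 6*j + v*(-¼) = 6*j - v/4)
√(A(-82, 202) + U(111, 188)) = √(202 + (6*111 - ¼*188)) = √(202 + (666 - 47)) = √(202 + 619) = √821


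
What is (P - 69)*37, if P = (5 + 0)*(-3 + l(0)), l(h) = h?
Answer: -3108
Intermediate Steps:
P = -15 (P = (5 + 0)*(-3 + 0) = 5*(-3) = -15)
(P - 69)*37 = (-15 - 69)*37 = -84*37 = -3108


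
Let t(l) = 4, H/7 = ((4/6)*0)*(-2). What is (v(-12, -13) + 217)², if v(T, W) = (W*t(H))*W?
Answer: 797449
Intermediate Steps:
H = 0 (H = 7*(((4/6)*0)*(-2)) = 7*(((4*(⅙))*0)*(-2)) = 7*(((⅔)*0)*(-2)) = 7*(0*(-2)) = 7*0 = 0)
v(T, W) = 4*W² (v(T, W) = (W*4)*W = (4*W)*W = 4*W²)
(v(-12, -13) + 217)² = (4*(-13)² + 217)² = (4*169 + 217)² = (676 + 217)² = 893² = 797449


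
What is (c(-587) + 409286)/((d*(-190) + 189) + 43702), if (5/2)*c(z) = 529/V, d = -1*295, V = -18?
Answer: 18417341/4497345 ≈ 4.0952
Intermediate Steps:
d = -295
c(z) = -529/45 (c(z) = 2*(529/(-18))/5 = 2*(529*(-1/18))/5 = (⅖)*(-529/18) = -529/45)
(c(-587) + 409286)/((d*(-190) + 189) + 43702) = (-529/45 + 409286)/((-295*(-190) + 189) + 43702) = 18417341/(45*((56050 + 189) + 43702)) = 18417341/(45*(56239 + 43702)) = (18417341/45)/99941 = (18417341/45)*(1/99941) = 18417341/4497345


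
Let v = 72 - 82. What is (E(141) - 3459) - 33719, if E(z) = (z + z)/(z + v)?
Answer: -4870036/131 ≈ -37176.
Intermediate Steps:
v = -10
E(z) = 2*z/(-10 + z) (E(z) = (z + z)/(z - 10) = (2*z)/(-10 + z) = 2*z/(-10 + z))
(E(141) - 3459) - 33719 = (2*141/(-10 + 141) - 3459) - 33719 = (2*141/131 - 3459) - 33719 = (2*141*(1/131) - 3459) - 33719 = (282/131 - 3459) - 33719 = -452847/131 - 33719 = -4870036/131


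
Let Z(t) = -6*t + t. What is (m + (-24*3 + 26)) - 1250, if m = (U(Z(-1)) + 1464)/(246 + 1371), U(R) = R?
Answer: -2094163/1617 ≈ -1295.1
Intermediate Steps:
Z(t) = -5*t
m = 1469/1617 (m = (-5*(-1) + 1464)/(246 + 1371) = (5 + 1464)/1617 = 1469*(1/1617) = 1469/1617 ≈ 0.90847)
(m + (-24*3 + 26)) - 1250 = (1469/1617 + (-24*3 + 26)) - 1250 = (1469/1617 + (-72 + 26)) - 1250 = (1469/1617 - 46) - 1250 = -72913/1617 - 1250 = -2094163/1617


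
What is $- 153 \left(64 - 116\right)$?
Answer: $7956$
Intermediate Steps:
$- 153 \left(64 - 116\right) = \left(-153\right) \left(-52\right) = 7956$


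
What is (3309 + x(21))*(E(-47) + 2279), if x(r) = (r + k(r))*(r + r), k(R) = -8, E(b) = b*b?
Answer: 17301240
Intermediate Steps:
E(b) = b**2
x(r) = 2*r*(-8 + r) (x(r) = (r - 8)*(r + r) = (-8 + r)*(2*r) = 2*r*(-8 + r))
(3309 + x(21))*(E(-47) + 2279) = (3309 + 2*21*(-8 + 21))*((-47)**2 + 2279) = (3309 + 2*21*13)*(2209 + 2279) = (3309 + 546)*4488 = 3855*4488 = 17301240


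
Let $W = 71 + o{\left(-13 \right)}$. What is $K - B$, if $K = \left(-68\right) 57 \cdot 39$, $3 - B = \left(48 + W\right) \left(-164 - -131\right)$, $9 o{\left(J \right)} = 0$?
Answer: $-155094$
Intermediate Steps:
$o{\left(J \right)} = 0$ ($o{\left(J \right)} = \frac{1}{9} \cdot 0 = 0$)
$W = 71$ ($W = 71 + 0 = 71$)
$B = 3930$ ($B = 3 - \left(48 + 71\right) \left(-164 - -131\right) = 3 - 119 \left(-164 + 131\right) = 3 - 119 \left(-33\right) = 3 - -3927 = 3 + 3927 = 3930$)
$K = -151164$ ($K = \left(-3876\right) 39 = -151164$)
$K - B = -151164 - 3930 = -155094$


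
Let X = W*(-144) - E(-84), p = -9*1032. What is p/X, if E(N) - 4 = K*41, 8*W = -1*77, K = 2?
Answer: -2322/325 ≈ -7.1446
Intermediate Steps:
p = -9288
W = -77/8 (W = (-1*77)/8 = (⅛)*(-77) = -77/8 ≈ -9.6250)
E(N) = 86 (E(N) = 4 + 2*41 = 4 + 82 = 86)
X = 1300 (X = -77/8*(-144) - 1*86 = 1386 - 86 = 1300)
p/X = -9288/1300 = -9288*1/1300 = -2322/325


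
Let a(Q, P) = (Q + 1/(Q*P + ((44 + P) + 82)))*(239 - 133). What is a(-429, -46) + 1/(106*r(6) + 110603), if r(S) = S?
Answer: -50114378101828/1102044773 ≈ -45474.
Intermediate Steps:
a(Q, P) = 106*Q + 106/(126 + P + P*Q) (a(Q, P) = (Q + 1/(P*Q + (126 + P)))*106 = (Q + 1/(126 + P + P*Q))*106 = 106*Q + 106/(126 + P + P*Q))
a(-429, -46) + 1/(106*r(6) + 110603) = 106*(1 + 126*(-429) - 46*(-429) - 46*(-429)²)/(126 - 46 - 46*(-429)) + 1/(106*6 + 110603) = 106*(1 - 54054 + 19734 - 46*184041)/(126 - 46 + 19734) + 1/(636 + 110603) = 106*(1 - 54054 + 19734 - 8465886)/19814 + 1/111239 = 106*(1/19814)*(-8500205) + 1/111239 = -450510865/9907 + 1/111239 = -50114378101828/1102044773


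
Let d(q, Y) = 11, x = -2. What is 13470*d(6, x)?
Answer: 148170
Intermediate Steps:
13470*d(6, x) = 13470*11 = 148170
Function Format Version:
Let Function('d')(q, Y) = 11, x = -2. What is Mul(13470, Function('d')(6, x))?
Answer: 148170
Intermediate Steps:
Mul(13470, Function('d')(6, x)) = Mul(13470, 11) = 148170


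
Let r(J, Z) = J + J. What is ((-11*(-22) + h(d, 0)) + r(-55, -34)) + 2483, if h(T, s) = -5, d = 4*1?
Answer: 2610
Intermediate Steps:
r(J, Z) = 2*J
d = 4
((-11*(-22) + h(d, 0)) + r(-55, -34)) + 2483 = ((-11*(-22) - 5) + 2*(-55)) + 2483 = ((242 - 5) - 110) + 2483 = (237 - 110) + 2483 = 127 + 2483 = 2610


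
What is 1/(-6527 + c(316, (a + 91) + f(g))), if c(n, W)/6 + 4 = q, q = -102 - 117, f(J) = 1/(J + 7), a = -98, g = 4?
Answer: -1/7865 ≈ -0.00012715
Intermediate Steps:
f(J) = 1/(7 + J)
q = -219
c(n, W) = -1338 (c(n, W) = -24 + 6*(-219) = -24 - 1314 = -1338)
1/(-6527 + c(316, (a + 91) + f(g))) = 1/(-6527 - 1338) = 1/(-7865) = -1/7865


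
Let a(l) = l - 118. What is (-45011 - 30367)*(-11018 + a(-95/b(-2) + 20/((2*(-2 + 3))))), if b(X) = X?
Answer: 835075173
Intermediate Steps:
a(l) = -118 + l
(-45011 - 30367)*(-11018 + a(-95/b(-2) + 20/((2*(-2 + 3))))) = (-45011 - 30367)*(-11018 + (-118 + (-95/(-2) + 20/((2*(-2 + 3)))))) = -75378*(-11018 + (-118 + (-95*(-½) + 20/((2*1))))) = -75378*(-11018 + (-118 + (95/2 + 20/2))) = -75378*(-11018 + (-118 + (95/2 + 20*(½)))) = -75378*(-11018 + (-118 + (95/2 + 10))) = -75378*(-11018 + (-118 + 115/2)) = -75378*(-11018 - 121/2) = -75378*(-22157/2) = 835075173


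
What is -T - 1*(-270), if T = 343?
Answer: -73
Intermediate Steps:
-T - 1*(-270) = -1*343 - 1*(-270) = -343 + 270 = -73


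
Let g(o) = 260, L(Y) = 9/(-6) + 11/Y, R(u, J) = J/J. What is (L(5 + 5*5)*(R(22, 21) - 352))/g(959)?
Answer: 153/100 ≈ 1.5300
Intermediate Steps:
R(u, J) = 1
L(Y) = -3/2 + 11/Y (L(Y) = 9*(-⅙) + 11/Y = -3/2 + 11/Y)
(L(5 + 5*5)*(R(22, 21) - 352))/g(959) = ((-3/2 + 11/(5 + 5*5))*(1 - 352))/260 = ((-3/2 + 11/(5 + 25))*(-351))*(1/260) = ((-3/2 + 11/30)*(-351))*(1/260) = -17/15*(-351)*(1/260) = (1989/5)*(1/260) = 153/100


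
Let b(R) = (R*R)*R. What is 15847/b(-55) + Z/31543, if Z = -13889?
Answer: -2810644296/5247966625 ≈ -0.53557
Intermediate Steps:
b(R) = R**3 (b(R) = R**2*R = R**3)
15847/b(-55) + Z/31543 = 15847/((-55)**3) - 13889/31543 = 15847/(-166375) - 13889*1/31543 = 15847*(-1/166375) - 13889/31543 = -15847/166375 - 13889/31543 = -2810644296/5247966625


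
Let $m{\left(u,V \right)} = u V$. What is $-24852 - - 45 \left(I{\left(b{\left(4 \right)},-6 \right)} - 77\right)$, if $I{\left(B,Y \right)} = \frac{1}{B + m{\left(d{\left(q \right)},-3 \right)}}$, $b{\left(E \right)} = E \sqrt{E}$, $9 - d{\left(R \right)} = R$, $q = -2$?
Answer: $- \frac{141594}{5} \approx -28319.0$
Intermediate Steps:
$d{\left(R \right)} = 9 - R$
$b{\left(E \right)} = E^{\frac{3}{2}}$
$m{\left(u,V \right)} = V u$
$I{\left(B,Y \right)} = \frac{1}{-33 + B}$ ($I{\left(B,Y \right)} = \frac{1}{B - 3 \left(9 - -2\right)} = \frac{1}{B - 3 \left(9 + 2\right)} = \frac{1}{B - 33} = \frac{1}{-33 + B}$)
$-24852 - - 45 \left(I{\left(b{\left(4 \right)},-6 \right)} - 77\right) = -24852 - - 45 \left(\frac{1}{-33 + 4^{\frac{3}{2}}} - 77\right) = -24852 - - 45 \left(\frac{1}{-33 + 8} - 77\right) = -24852 - - 45 \left(\frac{1}{-25} - 77\right) = -24852 - - 45 \left(- \frac{1}{25} - 77\right) = -24852 - \left(-45\right) \left(- \frac{1926}{25}\right) = -24852 - \frac{17334}{5} = - \frac{141594}{5}$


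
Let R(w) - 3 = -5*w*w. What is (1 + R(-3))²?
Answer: 1681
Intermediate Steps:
R(w) = 3 - 5*w² (R(w) = 3 - 5*w*w = 3 - 5*w²)
(1 + R(-3))² = (1 + (3 - 5*(-3)²))² = (1 + (3 - 5*9))² = (1 + (3 - 45))² = (1 - 42)² = (-41)² = 1681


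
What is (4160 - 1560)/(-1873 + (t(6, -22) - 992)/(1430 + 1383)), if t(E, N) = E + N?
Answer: -7313800/5269757 ≈ -1.3879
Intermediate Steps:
(4160 - 1560)/(-1873 + (t(6, -22) - 992)/(1430 + 1383)) = (4160 - 1560)/(-1873 + ((6 - 22) - 992)/(1430 + 1383)) = 2600/(-1873 + (-16 - 992)/2813) = 2600/(-1873 - 1008*1/2813) = 2600/(-1873 - 1008/2813) = 2600/(-5269757/2813) = 2600*(-2813/5269757) = -7313800/5269757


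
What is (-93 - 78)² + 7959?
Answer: 37200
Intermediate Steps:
(-93 - 78)² + 7959 = (-171)² + 7959 = 29241 + 7959 = 37200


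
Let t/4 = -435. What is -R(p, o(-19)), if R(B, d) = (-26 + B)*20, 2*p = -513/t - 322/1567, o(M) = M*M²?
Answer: 47179523/90886 ≈ 519.11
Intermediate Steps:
t = -1740 (t = 4*(-435) = -1740)
o(M) = M³
p = 81197/1817720 (p = (-513/(-1740) - 322/1567)/2 = (-513*(-1/1740) - 322*1/1567)/2 = (171/580 - 322/1567)/2 = (½)*(81197/908860) = 81197/1817720 ≈ 0.044670)
R(B, d) = -520 + 20*B
-R(p, o(-19)) = -(-520 + 20*(81197/1817720)) = -(-520 + 81197/90886) = -1*(-47179523/90886) = 47179523/90886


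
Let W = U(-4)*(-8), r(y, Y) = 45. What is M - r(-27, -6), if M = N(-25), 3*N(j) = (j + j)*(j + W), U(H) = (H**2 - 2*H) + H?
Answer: 9115/3 ≈ 3038.3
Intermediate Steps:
U(H) = H**2 - H
W = -160 (W = -4*(-1 - 4)*(-8) = -4*(-5)*(-8) = 20*(-8) = -160)
N(j) = 2*j*(-160 + j)/3 (N(j) = ((j + j)*(j - 160))/3 = ((2*j)*(-160 + j))/3 = (2*j*(-160 + j))/3 = 2*j*(-160 + j)/3)
M = 9250/3 (M = (2/3)*(-25)*(-160 - 25) = (2/3)*(-25)*(-185) = 9250/3 ≈ 3083.3)
M - r(-27, -6) = 9250/3 - 1*45 = 9250/3 - 45 = 9115/3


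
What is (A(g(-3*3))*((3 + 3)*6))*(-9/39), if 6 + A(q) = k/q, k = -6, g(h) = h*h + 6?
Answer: 19008/377 ≈ 50.419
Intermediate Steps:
g(h) = 6 + h**2 (g(h) = h**2 + 6 = 6 + h**2)
A(q) = -6 - 6/q
(A(g(-3*3))*((3 + 3)*6))*(-9/39) = ((-6 - 6/(6 + (-3*3)**2))*((3 + 3)*6))*(-9/39) = ((-6 - 6/(6 + (-9)**2))*(6*6))*(-9*1/39) = ((-6 - 6/(6 + 81))*36)*(-3/13) = ((-6 - 6/87)*36)*(-3/13) = ((-6 - 6*1/87)*36)*(-3/13) = ((-6 - 2/29)*36)*(-3/13) = -176/29*36*(-3/13) = -6336/29*(-3/13) = 19008/377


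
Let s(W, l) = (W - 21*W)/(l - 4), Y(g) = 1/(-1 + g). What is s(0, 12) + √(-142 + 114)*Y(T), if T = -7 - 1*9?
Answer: -2*I*√7/17 ≈ -0.31126*I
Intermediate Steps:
T = -16 (T = -7 - 9 = -16)
s(W, l) = -20*W/(-4 + l) (s(W, l) = (-20*W)/(-4 + l) = -20*W/(-4 + l))
s(0, 12) + √(-142 + 114)*Y(T) = -20*0/(-4 + 12) + √(-142 + 114)/(-1 - 16) = -20*0/8 + √(-28)/(-17) = -20*0*⅛ + (2*I*√7)*(-1/17) = 0 - 2*I*√7/17 = -2*I*√7/17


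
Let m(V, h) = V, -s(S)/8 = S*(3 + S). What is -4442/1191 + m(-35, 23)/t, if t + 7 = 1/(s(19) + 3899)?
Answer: 5882447/4625844 ≈ 1.2716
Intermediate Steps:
s(S) = -8*S*(3 + S)
t = -3884/555 (t = -7 + 1/(-8*19*(3 + 19) + 3899) = -7 + 1/(-8*19*22 + 3899) = -7 + 1/(-3344 + 3899) = -7 + 1/555 = -3884/555 ≈ -6.9982)
-4442/1191 + m(-35, 23)/t = -4442/1191 - 35/(-3884/555) = -4442*1/1191 - 35*(-555/3884) = -4442/1191 + 19425/3884 = 5882447/4625844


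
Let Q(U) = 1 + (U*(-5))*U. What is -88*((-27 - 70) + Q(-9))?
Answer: 44088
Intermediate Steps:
Q(U) = 1 - 5*U**2 (Q(U) = 1 + (-5*U)*U = 1 - 5*U**2)
-88*((-27 - 70) + Q(-9)) = -88*((-27 - 70) + (1 - 5*(-9)**2)) = -88*(-97 + (1 - 5*81)) = -88*(-97 + (1 - 405)) = -88*(-97 - 404) = -88*(-501) = 44088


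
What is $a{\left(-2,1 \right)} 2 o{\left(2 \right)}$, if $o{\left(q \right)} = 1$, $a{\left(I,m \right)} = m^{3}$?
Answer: $2$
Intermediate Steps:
$a{\left(-2,1 \right)} 2 o{\left(2 \right)} = 1^{3} \cdot 2 \cdot 1 = 1 \cdot 2 \cdot 1 = 2 \cdot 1 = 2$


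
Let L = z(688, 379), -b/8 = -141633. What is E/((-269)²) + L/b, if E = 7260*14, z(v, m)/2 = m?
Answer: 57609737299/40994822052 ≈ 1.4053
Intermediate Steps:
b = 1133064 (b = -8*(-141633) = 1133064)
z(v, m) = 2*m
E = 101640
L = 758 (L = 2*379 = 758)
E/((-269)²) + L/b = 101640/((-269)²) + 758/1133064 = 101640/72361 + 758*(1/1133064) = 101640*(1/72361) + 379/566532 = 101640/72361 + 379/566532 = 57609737299/40994822052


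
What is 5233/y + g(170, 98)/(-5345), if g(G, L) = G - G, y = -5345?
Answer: -5233/5345 ≈ -0.97905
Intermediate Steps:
g(G, L) = 0
5233/y + g(170, 98)/(-5345) = 5233/(-5345) + 0/(-5345) = 5233*(-1/5345) + 0*(-1/5345) = -5233/5345 + 0 = -5233/5345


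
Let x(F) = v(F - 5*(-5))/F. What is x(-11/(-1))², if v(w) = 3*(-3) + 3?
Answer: 36/121 ≈ 0.29752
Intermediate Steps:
v(w) = -6 (v(w) = -9 + 3 = -6)
x(F) = -6/F
x(-11/(-1))² = (-6/((-11/(-1))))² = (-6/((-11*(-1))))² = (-6/11)² = 36/121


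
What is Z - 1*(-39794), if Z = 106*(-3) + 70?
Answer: 39546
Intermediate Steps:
Z = -248 (Z = -318 + 70 = -248)
Z - 1*(-39794) = -248 - 1*(-39794) = -248 + 39794 = 39546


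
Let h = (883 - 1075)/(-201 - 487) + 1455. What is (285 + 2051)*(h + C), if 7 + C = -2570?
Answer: -112674624/43 ≈ -2.6203e+6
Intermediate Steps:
h = 62577/43 (h = -192/(-688) + 1455 = -192*(-1/688) + 1455 = 12/43 + 1455 = 62577/43 ≈ 1455.3)
C = -2577 (C = -7 - 2570 = -2577)
(285 + 2051)*(h + C) = (285 + 2051)*(62577/43 - 2577) = 2336*(-48234/43) = -112674624/43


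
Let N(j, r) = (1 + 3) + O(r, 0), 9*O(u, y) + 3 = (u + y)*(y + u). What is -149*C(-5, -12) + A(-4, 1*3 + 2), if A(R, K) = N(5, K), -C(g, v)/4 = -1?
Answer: -5306/9 ≈ -589.56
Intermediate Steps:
O(u, y) = -1/3 + (u + y)**2/9 (O(u, y) = -1/3 + ((u + y)*(y + u))/9 = -1/3 + ((u + y)*(u + y))/9 = -1/3 + (u + y)**2/9)
C(g, v) = 4 (C(g, v) = -4*(-1) = 4)
N(j, r) = 11/3 + r**2/9 (N(j, r) = (1 + 3) + (-1/3 + (r + 0)**2/9) = 4 + (-1/3 + r**2/9) = 11/3 + r**2/9)
A(R, K) = 11/3 + K**2/9
-149*C(-5, -12) + A(-4, 1*3 + 2) = -149*4 + (11/3 + (1*3 + 2)**2/9) = -596 + (11/3 + (3 + 2)**2/9) = -596 + (11/3 + (1/9)*5**2) = -596 + (11/3 + (1/9)*25) = -596 + (11/3 + 25/9) = -596 + 58/9 = -5306/9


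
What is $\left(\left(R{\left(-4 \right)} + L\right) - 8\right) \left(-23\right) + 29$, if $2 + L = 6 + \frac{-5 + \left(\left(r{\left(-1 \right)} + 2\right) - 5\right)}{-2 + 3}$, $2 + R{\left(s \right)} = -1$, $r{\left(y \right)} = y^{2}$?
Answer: $351$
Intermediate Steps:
$R{\left(s \right)} = -3$ ($R{\left(s \right)} = -2 - 1 = -3$)
$L = -3$ ($L = -2 + \left(6 + \frac{-5 - \left(3 - 1\right)}{-2 + 3}\right) = -2 + \left(6 + \frac{-5 + \left(\left(1 + 2\right) - 5\right)}{1}\right) = -2 + \left(6 + \left(-5 + \left(3 - 5\right)\right) 1\right) = -2 + \left(6 + \left(-5 - 2\right) 1\right) = -2 + \left(6 - 7\right) = -2 - 1 = -3$)
$\left(\left(R{\left(-4 \right)} + L\right) - 8\right) \left(-23\right) + 29 = \left(\left(-3 - 3\right) - 8\right) \left(-23\right) + 29 = \left(-6 - 8\right) \left(-23\right) + 29 = \left(-14\right) \left(-23\right) + 29 = 322 + 29 = 351$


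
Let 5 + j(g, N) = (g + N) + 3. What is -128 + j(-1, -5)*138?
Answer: -1232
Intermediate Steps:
j(g, N) = -2 + N + g (j(g, N) = -5 + ((g + N) + 3) = -5 + ((N + g) + 3) = -5 + (3 + N + g) = -2 + N + g)
-128 + j(-1, -5)*138 = -128 + (-2 - 5 - 1)*138 = -128 - 8*138 = -128 - 1104 = -1232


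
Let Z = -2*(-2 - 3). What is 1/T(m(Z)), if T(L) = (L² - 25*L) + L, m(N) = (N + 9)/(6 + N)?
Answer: -256/6935 ≈ -0.036914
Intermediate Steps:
Z = 10 (Z = -2*(-5) = 10)
m(N) = (9 + N)/(6 + N)
T(L) = L² - 24*L
1/T(m(Z)) = 1/(((9 + 10)/(6 + 10))*(-24 + (9 + 10)/(6 + 10))) = 1/((19/16)*(-24 + 19/16)) = 1/(((1/16)*19)*(-24 + (1/16)*19)) = 1/(19*(-24 + 19/16)/16) = 1/((19/16)*(-365/16)) = 1/(-6935/256) = -256/6935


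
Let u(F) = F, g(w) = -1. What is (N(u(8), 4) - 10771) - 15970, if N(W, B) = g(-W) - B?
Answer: -26746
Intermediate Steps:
N(W, B) = -1 - B
(N(u(8), 4) - 10771) - 15970 = ((-1 - 1*4) - 10771) - 15970 = ((-1 - 4) - 10771) - 15970 = (-5 - 10771) - 15970 = -10776 - 15970 = -26746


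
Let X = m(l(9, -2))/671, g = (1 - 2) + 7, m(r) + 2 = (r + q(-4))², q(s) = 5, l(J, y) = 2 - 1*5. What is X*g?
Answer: 12/671 ≈ 0.017884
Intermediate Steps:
l(J, y) = -3 (l(J, y) = 2 - 5 = -3)
m(r) = -2 + (5 + r)² (m(r) = -2 + (r + 5)² = -2 + (5 + r)²)
g = 6 (g = -1 + 7 = 6)
X = 2/671 (X = (-2 + (5 - 3)²)/671 = (-2 + 2²)*(1/671) = (-2 + 4)*(1/671) = 2*(1/671) = 2/671 ≈ 0.0029806)
X*g = (2/671)*6 = 12/671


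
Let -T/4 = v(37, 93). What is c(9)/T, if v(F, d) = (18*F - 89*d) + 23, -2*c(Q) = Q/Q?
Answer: -1/60704 ≈ -1.6473e-5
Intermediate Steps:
c(Q) = -½ (c(Q) = -Q/(2*Q) = -½*1 = -½)
v(F, d) = 23 - 89*d + 18*F (v(F, d) = (-89*d + 18*F) + 23 = 23 - 89*d + 18*F)
T = 30352 (T = -4*(23 - 89*93 + 18*37) = -4*(23 - 8277 + 666) = -4*(-7588) = 30352)
c(9)/T = -½/30352 = -½*1/30352 = -1/60704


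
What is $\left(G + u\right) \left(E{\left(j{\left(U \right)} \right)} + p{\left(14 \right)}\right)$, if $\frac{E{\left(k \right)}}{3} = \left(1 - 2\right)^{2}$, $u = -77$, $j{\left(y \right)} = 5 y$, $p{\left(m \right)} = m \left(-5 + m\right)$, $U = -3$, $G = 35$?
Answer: $-5418$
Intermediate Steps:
$E{\left(k \right)} = 3$ ($E{\left(k \right)} = 3 \left(1 - 2\right)^{2} = 3 \left(-1\right)^{2} = 3 \cdot 1 = 3$)
$\left(G + u\right) \left(E{\left(j{\left(U \right)} \right)} + p{\left(14 \right)}\right) = \left(35 - 77\right) \left(3 + 14 \left(-5 + 14\right)\right) = - 42 \left(3 + 14 \cdot 9\right) = - 42 \left(3 + 126\right) = \left(-42\right) 129 = -5418$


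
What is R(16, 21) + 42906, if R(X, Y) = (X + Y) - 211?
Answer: 42732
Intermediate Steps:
R(X, Y) = -211 + X + Y
R(16, 21) + 42906 = (-211 + 16 + 21) + 42906 = -174 + 42906 = 42732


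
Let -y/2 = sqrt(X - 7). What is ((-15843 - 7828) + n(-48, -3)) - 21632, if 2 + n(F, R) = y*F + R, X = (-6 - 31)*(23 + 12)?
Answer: -45308 + 96*I*sqrt(1302) ≈ -45308.0 + 3464.0*I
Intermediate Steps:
X = -1295 (X = -37*35 = -1295)
y = -2*I*sqrt(1302) (y = -2*sqrt(-1295 - 7) = -2*I*sqrt(1302) ≈ -72.167*I)
n(F, R) = -2 + R - 2*I*F*sqrt(1302) (n(F, R) = -2 + ((-2*I*sqrt(1302))*F + R) = -2 + (-2*I*F*sqrt(1302) + R) = -2 + (R - 2*I*F*sqrt(1302)) = -2 + R - 2*I*F*sqrt(1302))
((-15843 - 7828) + n(-48, -3)) - 21632 = ((-15843 - 7828) + (-2 - 3 - 2*I*(-48)*sqrt(1302))) - 21632 = (-23671 + (-2 - 3 + 96*I*sqrt(1302))) - 21632 = (-23671 + (-5 + 96*I*sqrt(1302))) - 21632 = (-23676 + 96*I*sqrt(1302)) - 21632 = -45308 + 96*I*sqrt(1302)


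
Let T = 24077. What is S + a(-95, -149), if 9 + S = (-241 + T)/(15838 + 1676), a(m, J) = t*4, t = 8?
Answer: 213329/8757 ≈ 24.361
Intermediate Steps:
a(m, J) = 32 (a(m, J) = 8*4 = 32)
S = -66895/8757 (S = -9 + (-241 + 24077)/(15838 + 1676) = -9 + 23836/17514 = -9 + 23836*(1/17514) = -9 + 11918/8757 = -66895/8757 ≈ -7.6390)
S + a(-95, -149) = -66895/8757 + 32 = 213329/8757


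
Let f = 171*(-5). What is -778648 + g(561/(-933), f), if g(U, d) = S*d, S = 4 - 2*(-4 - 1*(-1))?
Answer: -787198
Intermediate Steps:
S = 10 (S = 4 - 2*(-4 + 1) = 4 - 2*(-3) = 4 + 6 = 10)
f = -855
g(U, d) = 10*d
-778648 + g(561/(-933), f) = -778648 + 10*(-855) = -778648 - 8550 = -787198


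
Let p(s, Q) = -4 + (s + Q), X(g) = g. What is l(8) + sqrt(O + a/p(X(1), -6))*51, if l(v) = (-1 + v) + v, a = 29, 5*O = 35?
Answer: 15 + 17*sqrt(34) ≈ 114.13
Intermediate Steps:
O = 7 (O = (1/5)*35 = 7)
p(s, Q) = -4 + Q + s (p(s, Q) = -4 + (Q + s) = -4 + Q + s)
l(v) = -1 + 2*v
l(8) + sqrt(O + a/p(X(1), -6))*51 = (-1 + 2*8) + sqrt(7 + 29/(-4 - 6 + 1))*51 = (-1 + 16) + sqrt(7 + 29/(-9))*51 = 15 + sqrt(7 + 29*(-1/9))*51 = 15 + sqrt(7 - 29/9)*51 = 15 + sqrt(34/9)*51 = 15 + (sqrt(34)/3)*51 = 15 + 17*sqrt(34)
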